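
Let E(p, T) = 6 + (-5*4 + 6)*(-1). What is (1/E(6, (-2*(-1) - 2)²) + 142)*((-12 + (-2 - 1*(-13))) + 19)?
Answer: 25569/10 ≈ 2556.9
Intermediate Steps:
E(p, T) = 20 (E(p, T) = 6 + (-20 + 6)*(-1) = 6 - 14*(-1) = 6 + 14 = 20)
(1/E(6, (-2*(-1) - 2)²) + 142)*((-12 + (-2 - 1*(-13))) + 19) = (1/20 + 142)*((-12 + (-2 - 1*(-13))) + 19) = (1/20 + 142)*((-12 + (-2 + 13)) + 19) = 2841*((-12 + 11) + 19)/20 = 2841*(-1 + 19)/20 = (2841/20)*18 = 25569/10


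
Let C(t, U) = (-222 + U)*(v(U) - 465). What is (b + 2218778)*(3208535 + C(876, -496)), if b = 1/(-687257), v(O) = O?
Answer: 5944758791251076685/687257 ≈ 8.6500e+12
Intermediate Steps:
b = -1/687257 ≈ -1.4551e-6
C(t, U) = (-465 + U)*(-222 + U) (C(t, U) = (-222 + U)*(U - 465) = (-222 + U)*(-465 + U) = (-465 + U)*(-222 + U))
(b + 2218778)*(3208535 + C(876, -496)) = (-1/687257 + 2218778)*(3208535 + (103230 + (-496)² - 687*(-496))) = 1524870711945*(3208535 + (103230 + 246016 + 340752))/687257 = 1524870711945*(3208535 + 689998)/687257 = (1524870711945/687257)*3898533 = 5944758791251076685/687257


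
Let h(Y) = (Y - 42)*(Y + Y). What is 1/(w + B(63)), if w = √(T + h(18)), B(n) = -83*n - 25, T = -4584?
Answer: -2627/13804982 - I*√1362/13804982 ≈ -0.00019029 - 2.6733e-6*I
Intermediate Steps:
h(Y) = 2*Y*(-42 + Y) (h(Y) = (-42 + Y)*(2*Y) = 2*Y*(-42 + Y))
B(n) = -25 - 83*n
w = 2*I*√1362 (w = √(-4584 + 2*18*(-42 + 18)) = √(-4584 + 2*18*(-24)) = √(-4584 - 864) = √(-5448) = 2*I*√1362 ≈ 73.811*I)
1/(w + B(63)) = 1/(2*I*√1362 + (-25 - 83*63)) = 1/(2*I*√1362 + (-25 - 5229)) = 1/(2*I*√1362 - 5254) = 1/(-5254 + 2*I*√1362)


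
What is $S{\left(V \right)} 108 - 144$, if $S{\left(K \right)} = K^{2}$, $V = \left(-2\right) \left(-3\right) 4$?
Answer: $62064$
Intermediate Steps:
$V = 24$ ($V = 6 \cdot 4 = 24$)
$S{\left(V \right)} 108 - 144 = 24^{2} \cdot 108 - 144 = 576 \cdot 108 - 144 = 62208 - 144 = 62064$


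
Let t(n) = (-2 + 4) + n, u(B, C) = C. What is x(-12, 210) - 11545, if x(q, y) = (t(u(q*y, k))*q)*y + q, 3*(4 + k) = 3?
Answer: -9037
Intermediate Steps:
k = -3 (k = -4 + (⅓)*3 = -4 + 1 = -3)
t(n) = 2 + n
x(q, y) = q - q*y (x(q, y) = ((2 - 3)*q)*y + q = (-q)*y + q = -q*y + q = q - q*y)
x(-12, 210) - 11545 = -12*(1 - 1*210) - 11545 = -12*(1 - 210) - 11545 = -12*(-209) - 11545 = 2508 - 11545 = -9037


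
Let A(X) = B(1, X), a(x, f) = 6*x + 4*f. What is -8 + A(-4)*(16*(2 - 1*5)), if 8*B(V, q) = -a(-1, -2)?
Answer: -92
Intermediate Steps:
a(x, f) = 4*f + 6*x
B(V, q) = 7/4 (B(V, q) = (-(4*(-2) + 6*(-1)))/8 = (-(-8 - 6))/8 = (-1*(-14))/8 = (⅛)*14 = 7/4)
A(X) = 7/4
-8 + A(-4)*(16*(2 - 1*5)) = -8 + 7*(16*(2 - 1*5))/4 = -8 + 7*(16*(2 - 5))/4 = -8 + 7*(16*(-3))/4 = -8 + (7/4)*(-48) = -8 - 84 = -92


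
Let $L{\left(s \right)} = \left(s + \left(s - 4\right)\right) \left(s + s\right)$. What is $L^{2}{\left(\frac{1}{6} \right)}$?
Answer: $\frac{121}{81} \approx 1.4938$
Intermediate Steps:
$L{\left(s \right)} = 2 s \left(-4 + 2 s\right)$ ($L{\left(s \right)} = \left(s + \left(s - 4\right)\right) 2 s = \left(s + \left(-4 + s\right)\right) 2 s = \left(-4 + 2 s\right) 2 s = 2 s \left(-4 + 2 s\right)$)
$L^{2}{\left(\frac{1}{6} \right)} = \left(\frac{4 \left(-2 + \frac{1}{6}\right)}{6}\right)^{2} = \left(4 \cdot \frac{1}{6} \left(-2 + \frac{1}{6}\right)\right)^{2} = \left(4 \cdot \frac{1}{6} \left(- \frac{11}{6}\right)\right)^{2} = \left(- \frac{11}{9}\right)^{2} = \frac{121}{81}$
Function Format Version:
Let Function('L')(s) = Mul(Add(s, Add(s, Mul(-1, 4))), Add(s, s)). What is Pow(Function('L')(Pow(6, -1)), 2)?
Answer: Rational(121, 81) ≈ 1.4938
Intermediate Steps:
Function('L')(s) = Mul(2, s, Add(-4, Mul(2, s))) (Function('L')(s) = Mul(Add(s, Add(s, -4)), Mul(2, s)) = Mul(Add(s, Add(-4, s)), Mul(2, s)) = Mul(Add(-4, Mul(2, s)), Mul(2, s)) = Mul(2, s, Add(-4, Mul(2, s))))
Pow(Function('L')(Pow(6, -1)), 2) = Pow(Mul(4, Pow(6, -1), Add(-2, Pow(6, -1))), 2) = Pow(Mul(4, Rational(1, 6), Add(-2, Rational(1, 6))), 2) = Pow(Mul(4, Rational(1, 6), Rational(-11, 6)), 2) = Pow(Rational(-11, 9), 2) = Rational(121, 81)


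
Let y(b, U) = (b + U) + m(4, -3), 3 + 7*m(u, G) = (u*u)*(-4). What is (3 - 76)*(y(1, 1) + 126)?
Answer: -60517/7 ≈ -8645.3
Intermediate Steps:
m(u, G) = -3/7 - 4*u²/7 (m(u, G) = -3/7 + ((u*u)*(-4))/7 = -3/7 + (u²*(-4))/7 = -3/7 + (-4*u²)/7 = -3/7 - 4*u²/7)
y(b, U) = -67/7 + U + b (y(b, U) = (b + U) + (-3/7 - 4/7*4²) = (U + b) + (-3/7 - 4/7*16) = (U + b) + (-3/7 - 64/7) = (U + b) - 67/7 = -67/7 + U + b)
(3 - 76)*(y(1, 1) + 126) = (3 - 76)*((-67/7 + 1 + 1) + 126) = -73*(-53/7 + 126) = -73*829/7 = -60517/7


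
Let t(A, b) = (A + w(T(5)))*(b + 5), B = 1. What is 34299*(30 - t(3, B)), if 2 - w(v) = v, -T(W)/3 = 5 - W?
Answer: 0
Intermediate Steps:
T(W) = -15 + 3*W (T(W) = -3*(5 - W) = -15 + 3*W)
w(v) = 2 - v
t(A, b) = (2 + A)*(5 + b) (t(A, b) = (A + (2 - (-15 + 3*5)))*(b + 5) = (A + (2 - (-15 + 15)))*(5 + b) = (A + (2 - 1*0))*(5 + b) = (A + (2 + 0))*(5 + b) = (A + 2)*(5 + b) = (2 + A)*(5 + b))
34299*(30 - t(3, B)) = 34299*(30 - (10 + 2*1 + 5*3 + 3*1)) = 34299*(30 - (10 + 2 + 15 + 3)) = 34299*(30 - 1*30) = 34299*(30 - 30) = 34299*0 = 0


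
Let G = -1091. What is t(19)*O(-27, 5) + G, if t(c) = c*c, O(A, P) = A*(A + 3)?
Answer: 232837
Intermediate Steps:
O(A, P) = A*(3 + A)
t(c) = c²
t(19)*O(-27, 5) + G = 19²*(-27*(3 - 27)) - 1091 = 361*(-27*(-24)) - 1091 = 361*648 - 1091 = 233928 - 1091 = 232837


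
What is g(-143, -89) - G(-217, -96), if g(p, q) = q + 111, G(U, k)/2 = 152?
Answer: -282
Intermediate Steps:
G(U, k) = 304 (G(U, k) = 2*152 = 304)
g(p, q) = 111 + q
g(-143, -89) - G(-217, -96) = (111 - 89) - 1*304 = 22 - 304 = -282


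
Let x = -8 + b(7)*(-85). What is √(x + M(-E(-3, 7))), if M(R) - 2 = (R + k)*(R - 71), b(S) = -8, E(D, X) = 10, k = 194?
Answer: I*√14230 ≈ 119.29*I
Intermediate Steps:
M(R) = 2 + (-71 + R)*(194 + R) (M(R) = 2 + (R + 194)*(R - 71) = 2 + (194 + R)*(-71 + R) = 2 + (-71 + R)*(194 + R))
x = 672 (x = -8 - 8*(-85) = -8 + 680 = 672)
√(x + M(-E(-3, 7))) = √(672 + (-13772 + (-1*10)² + 123*(-1*10))) = √(672 + (-13772 + (-10)² + 123*(-10))) = √(672 + (-13772 + 100 - 1230)) = √(672 - 14902) = √(-14230) = I*√14230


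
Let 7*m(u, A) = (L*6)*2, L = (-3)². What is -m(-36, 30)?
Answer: -108/7 ≈ -15.429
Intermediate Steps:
L = 9
m(u, A) = 108/7 (m(u, A) = ((9*6)*2)/7 = (54*2)/7 = (⅐)*108 = 108/7)
-m(-36, 30) = -1*108/7 = -108/7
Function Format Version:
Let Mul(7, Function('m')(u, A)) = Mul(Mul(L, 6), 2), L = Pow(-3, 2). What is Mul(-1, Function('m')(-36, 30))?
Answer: Rational(-108, 7) ≈ -15.429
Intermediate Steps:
L = 9
Function('m')(u, A) = Rational(108, 7) (Function('m')(u, A) = Mul(Rational(1, 7), Mul(Mul(9, 6), 2)) = Mul(Rational(1, 7), Mul(54, 2)) = Mul(Rational(1, 7), 108) = Rational(108, 7))
Mul(-1, Function('m')(-36, 30)) = Mul(-1, Rational(108, 7)) = Rational(-108, 7)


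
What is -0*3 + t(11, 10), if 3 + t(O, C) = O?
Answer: 8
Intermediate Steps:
t(O, C) = -3 + O
-0*3 + t(11, 10) = -0*3 + (-3 + 11) = -1441*0 + 8 = 0 + 8 = 8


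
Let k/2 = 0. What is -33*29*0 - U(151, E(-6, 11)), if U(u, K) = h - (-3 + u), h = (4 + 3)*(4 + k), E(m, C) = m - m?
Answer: 120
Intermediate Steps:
k = 0 (k = 2*0 = 0)
E(m, C) = 0
h = 28 (h = (4 + 3)*(4 + 0) = 7*4 = 28)
U(u, K) = 31 - u (U(u, K) = 28 - (-3 + u) = 28 + (3 - u) = 31 - u)
-33*29*0 - U(151, E(-6, 11)) = -33*29*0 - (31 - 1*151) = -957*0 - (31 - 151) = 0 - 1*(-120) = 0 + 120 = 120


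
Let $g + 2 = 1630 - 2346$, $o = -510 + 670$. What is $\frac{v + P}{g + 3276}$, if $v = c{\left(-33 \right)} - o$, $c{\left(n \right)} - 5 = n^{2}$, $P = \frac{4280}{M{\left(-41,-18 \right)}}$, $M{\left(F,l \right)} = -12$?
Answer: $\frac{866}{3837} \approx 0.2257$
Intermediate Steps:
$P = - \frac{1070}{3}$ ($P = \frac{4280}{-12} = 4280 \left(- \frac{1}{12}\right) = - \frac{1070}{3} \approx -356.67$)
$o = 160$
$g = -718$ ($g = -2 + \left(1630 - 2346\right) = -2 - 716 = -718$)
$c{\left(n \right)} = 5 + n^{2}$
$v = 934$ ($v = \left(5 + \left(-33\right)^{2}\right) - 160 = \left(5 + 1089\right) - 160 = 1094 - 160 = 934$)
$\frac{v + P}{g + 3276} = \frac{934 - \frac{1070}{3}}{-718 + 3276} = \frac{1732}{3 \cdot 2558} = \frac{1732}{3} \cdot \frac{1}{2558} = \frac{866}{3837}$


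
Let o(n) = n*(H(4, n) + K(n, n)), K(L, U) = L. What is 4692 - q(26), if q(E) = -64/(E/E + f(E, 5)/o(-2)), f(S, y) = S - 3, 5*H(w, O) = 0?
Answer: 126940/27 ≈ 4701.5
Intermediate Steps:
H(w, O) = 0 (H(w, O) = (⅕)*0 = 0)
f(S, y) = -3 + S
o(n) = n² (o(n) = n*(0 + n) = n*n = n²)
q(E) = -64/(¼ + E/4) (q(E) = -64/(E/E + (-3 + E)/((-2)²)) = -64/(1 + (-3 + E)/4) = -64/(1 + (-3 + E)*(¼)) = -64/(1 + (-¾ + E/4)) = -64/(¼ + E/4))
4692 - q(26) = 4692 - 256/(-1 - 1*26) = 4692 - 256/(-1 - 26) = 4692 - 256/(-27) = 4692 - 256*(-1)/27 = 4692 - 1*(-256/27) = 4692 + 256/27 = 126940/27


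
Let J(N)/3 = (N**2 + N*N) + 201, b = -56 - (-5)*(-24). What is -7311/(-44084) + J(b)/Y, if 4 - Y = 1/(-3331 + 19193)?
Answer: 43461286758763/932332516 ≈ 46616.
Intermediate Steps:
b = -176 (b = -56 - 1*120 = -56 - 120 = -176)
J(N) = 603 + 6*N**2 (J(N) = 3*((N**2 + N*N) + 201) = 3*((N**2 + N**2) + 201) = 3*(2*N**2 + 201) = 3*(201 + 2*N**2) = 603 + 6*N**2)
Y = 63447/15862 (Y = 4 - 1/(-3331 + 19193) = 4 - 1/15862 = 63447/15862 ≈ 3.9999)
-7311/(-44084) + J(b)/Y = -7311/(-44084) + (603 + 6*(-176)**2)/(63447/15862) = -7311*(-1/44084) + (603 + 6*30976)*(15862/63447) = 7311/44084 + (603 + 185856)*(15862/63447) = 7311/44084 + 186459*(15862/63447) = 7311/44084 + 985870886/21149 = 43461286758763/932332516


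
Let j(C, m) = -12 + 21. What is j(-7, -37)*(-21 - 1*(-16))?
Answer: -45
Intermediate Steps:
j(C, m) = 9
j(-7, -37)*(-21 - 1*(-16)) = 9*(-21 - 1*(-16)) = 9*(-21 + 16) = 9*(-5) = -45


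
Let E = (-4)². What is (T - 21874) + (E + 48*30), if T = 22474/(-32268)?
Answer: -329435249/16134 ≈ -20419.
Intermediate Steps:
E = 16
T = -11237/16134 (T = 22474*(-1/32268) = -11237/16134 ≈ -0.69648)
(T - 21874) + (E + 48*30) = (-11237/16134 - 21874) + (16 + 48*30) = -352926353/16134 + (16 + 1440) = -352926353/16134 + 1456 = -329435249/16134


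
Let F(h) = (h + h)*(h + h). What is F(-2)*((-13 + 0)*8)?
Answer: -1664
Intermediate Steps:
F(h) = 4*h**2 (F(h) = (2*h)*(2*h) = 4*h**2)
F(-2)*((-13 + 0)*8) = (4*(-2)**2)*((-13 + 0)*8) = (4*4)*(-13*8) = 16*(-104) = -1664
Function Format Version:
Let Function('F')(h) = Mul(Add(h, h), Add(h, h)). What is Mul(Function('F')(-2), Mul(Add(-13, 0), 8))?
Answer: -1664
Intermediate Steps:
Function('F')(h) = Mul(4, Pow(h, 2)) (Function('F')(h) = Mul(Mul(2, h), Mul(2, h)) = Mul(4, Pow(h, 2)))
Mul(Function('F')(-2), Mul(Add(-13, 0), 8)) = Mul(Mul(4, Pow(-2, 2)), Mul(Add(-13, 0), 8)) = Mul(Mul(4, 4), Mul(-13, 8)) = Mul(16, -104) = -1664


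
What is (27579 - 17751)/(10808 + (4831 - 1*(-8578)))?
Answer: 9828/24217 ≈ 0.40583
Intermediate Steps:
(27579 - 17751)/(10808 + (4831 - 1*(-8578))) = 9828/(10808 + (4831 + 8578)) = 9828/(10808 + 13409) = 9828/24217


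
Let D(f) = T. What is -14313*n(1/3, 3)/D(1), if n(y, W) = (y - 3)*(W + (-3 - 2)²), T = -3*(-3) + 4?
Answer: 82208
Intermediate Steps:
T = 13 (T = 9 + 4 = 13)
D(f) = 13
n(y, W) = (-3 + y)*(25 + W) (n(y, W) = (-3 + y)*(W + (-5)²) = (-3 + y)*(W + 25) = (-3 + y)*(25 + W))
-14313*n(1/3, 3)/D(1) = -14313*(-75 - 3*3 + 25*(1/3) + 3*(1/3))/13 = -14313*(-75 - 9 + 25*(1*(⅓)) + 3*(1*(⅓)))/13 = -14313*(-75 - 9 + 25*(⅓) + 3*(⅓))/13 = -14313*(-75 - 9 + 25/3 + 1)/13 = -(-1068704)/13 = -14313*(-224/39) = 82208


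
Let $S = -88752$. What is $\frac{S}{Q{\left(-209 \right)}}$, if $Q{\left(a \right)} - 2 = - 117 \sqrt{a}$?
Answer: $- \frac{4128}{66535} - \frac{241488 i \sqrt{209}}{66535} \approx -0.062043 - 52.471 i$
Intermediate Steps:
$Q{\left(a \right)} = 2 - 117 \sqrt{a}$
$\frac{S}{Q{\left(-209 \right)}} = - \frac{88752}{2 - 117 \sqrt{-209}} = - \frac{88752}{2 - 117 i \sqrt{209}}$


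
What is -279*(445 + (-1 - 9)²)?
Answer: -152055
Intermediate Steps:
-279*(445 + (-1 - 9)²) = -279*(445 + (-10)²) = -279*(445 + 100) = -279*545 = -152055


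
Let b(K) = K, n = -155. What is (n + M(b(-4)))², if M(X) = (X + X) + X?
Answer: 27889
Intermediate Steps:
M(X) = 3*X (M(X) = 2*X + X = 3*X)
(n + M(b(-4)))² = (-155 + 3*(-4))² = (-155 - 12)² = (-167)² = 27889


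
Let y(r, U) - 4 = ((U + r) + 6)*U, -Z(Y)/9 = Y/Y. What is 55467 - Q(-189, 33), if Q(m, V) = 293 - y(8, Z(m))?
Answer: 55133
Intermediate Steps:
Z(Y) = -9 (Z(Y) = -9*Y/Y = -9*1 = -9)
y(r, U) = 4 + U*(6 + U + r) (y(r, U) = 4 + ((U + r) + 6)*U = 4 + (6 + U + r)*U = 4 + U*(6 + U + r))
Q(m, V) = 334 (Q(m, V) = 293 - (4 + (-9)² + 6*(-9) - 9*8) = 293 - (4 + 81 - 54 - 72) = 293 - 1*(-41) = 293 + 41 = 334)
55467 - Q(-189, 33) = 55467 - 1*334 = 55467 - 334 = 55133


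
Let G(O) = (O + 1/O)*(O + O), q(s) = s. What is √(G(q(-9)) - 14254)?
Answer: I*√14090 ≈ 118.7*I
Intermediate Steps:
G(O) = 2*O*(O + 1/O) (G(O) = (O + 1/O)*(2*O) = 2*O*(O + 1/O))
√(G(q(-9)) - 14254) = √((2 + 2*(-9)²) - 14254) = √((2 + 2*81) - 14254) = √((2 + 162) - 14254) = √(164 - 14254) = √(-14090) = I*√14090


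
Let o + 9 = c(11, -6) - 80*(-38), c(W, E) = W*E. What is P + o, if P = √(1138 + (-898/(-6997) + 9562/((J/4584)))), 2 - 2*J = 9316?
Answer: 2965 + 2*I*√2196296241866349313/32585029 ≈ 2965.0 + 90.961*I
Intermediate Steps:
J = -4657 (J = 1 - ½*9316 = 1 - 4658 = -4657)
c(W, E) = E*W
P = 2*I*√2196296241866349313/32585029 (P = √(1138 + (-898/(-6997) + 9562/((-4657/4584)))) = √(1138 + (-898*(-1/6997) + 9562/((-4657*1/4584)))) = √(1138 + (898/6997 + 9562/(-4657/4584))) = √(1138 + (898/6997 + 9562*(-4584/4657))) = √(1138 + (898/6997 - 43832208/4657)) = √(1138 - 306689777390/32585029) = √(-269608014388/32585029) = 2*I*√2196296241866349313/32585029 ≈ 90.961*I)
o = 2965 (o = -9 + (-6*11 - 80*(-38)) = -9 + (-66 + 3040) = -9 + 2974 = 2965)
P + o = 2*I*√2196296241866349313/32585029 + 2965 = 2965 + 2*I*√2196296241866349313/32585029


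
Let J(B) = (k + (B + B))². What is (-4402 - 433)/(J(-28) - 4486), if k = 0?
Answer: 967/270 ≈ 3.5815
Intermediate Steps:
J(B) = 4*B² (J(B) = (0 + (B + B))² = (0 + 2*B)² = (2*B)² = 4*B²)
(-4402 - 433)/(J(-28) - 4486) = (-4402 - 433)/(4*(-28)² - 4486) = -4835/(4*784 - 4486) = -4835/(3136 - 4486) = -4835/(-1350) = -4835*(-1/1350) = 967/270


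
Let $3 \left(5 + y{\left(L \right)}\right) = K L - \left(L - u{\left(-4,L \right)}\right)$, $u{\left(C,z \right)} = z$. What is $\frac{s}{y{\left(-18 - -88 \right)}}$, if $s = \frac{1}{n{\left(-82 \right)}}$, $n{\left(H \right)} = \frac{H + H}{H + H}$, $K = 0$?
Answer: $- \frac{1}{5} \approx -0.2$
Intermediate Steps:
$y{\left(L \right)} = -5$ ($y{\left(L \right)} = -5 + \frac{0 L + \left(L - L\right)}{3} = -5 + \frac{0 + 0}{3} = -5 + \frac{1}{3} \cdot 0 = -5 + 0 = -5$)
$n{\left(H \right)} = 1$ ($n{\left(H \right)} = \frac{2 H}{2 H} = 2 H \frac{1}{2 H} = 1$)
$s = 1$ ($s = 1^{-1} = 1$)
$\frac{s}{y{\left(-18 - -88 \right)}} = 1 \frac{1}{-5} = 1 \left(- \frac{1}{5}\right) = - \frac{1}{5}$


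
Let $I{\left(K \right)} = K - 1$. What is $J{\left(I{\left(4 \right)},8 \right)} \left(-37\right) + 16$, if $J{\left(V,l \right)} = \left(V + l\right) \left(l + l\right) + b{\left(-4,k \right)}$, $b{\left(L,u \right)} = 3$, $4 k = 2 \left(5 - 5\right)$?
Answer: $-6607$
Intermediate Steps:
$I{\left(K \right)} = -1 + K$
$k = 0$ ($k = \frac{2 \left(5 - 5\right)}{4} = \frac{2 \cdot 0}{4} = \frac{1}{4} \cdot 0 = 0$)
$J{\left(V,l \right)} = 3 + 2 l \left(V + l\right)$ ($J{\left(V,l \right)} = \left(V + l\right) \left(l + l\right) + 3 = \left(V + l\right) 2 l + 3 = 2 l \left(V + l\right) + 3 = 3 + 2 l \left(V + l\right)$)
$J{\left(I{\left(4 \right)},8 \right)} \left(-37\right) + 16 = \left(3 + 2 \cdot 8^{2} + 2 \left(-1 + 4\right) 8\right) \left(-37\right) + 16 = \left(3 + 2 \cdot 64 + 2 \cdot 3 \cdot 8\right) \left(-37\right) + 16 = \left(3 + 128 + 48\right) \left(-37\right) + 16 = 179 \left(-37\right) + 16 = -6623 + 16 = -6607$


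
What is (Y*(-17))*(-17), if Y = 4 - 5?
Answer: -289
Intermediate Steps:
Y = -1
(Y*(-17))*(-17) = -1*(-17)*(-17) = 17*(-17) = -289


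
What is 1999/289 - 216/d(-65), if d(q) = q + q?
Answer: 161147/18785 ≈ 8.5785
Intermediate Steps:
d(q) = 2*q
1999/289 - 216/d(-65) = 1999/289 - 216/(2*(-65)) = 1999*(1/289) - 216/(-130) = 1999/289 - 216*(-1/130) = 1999/289 + 108/65 = 161147/18785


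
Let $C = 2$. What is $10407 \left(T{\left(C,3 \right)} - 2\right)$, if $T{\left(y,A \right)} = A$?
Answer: $10407$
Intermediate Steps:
$10407 \left(T{\left(C,3 \right)} - 2\right) = 10407 \left(3 - 2\right) = 10407 \cdot 1 = 10407$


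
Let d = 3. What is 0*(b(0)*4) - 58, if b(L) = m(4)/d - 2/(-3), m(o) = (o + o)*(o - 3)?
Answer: -58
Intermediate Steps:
m(o) = 2*o*(-3 + o) (m(o) = (2*o)*(-3 + o) = 2*o*(-3 + o))
b(L) = 10/3 (b(L) = (2*4*(-3 + 4))/3 - 2/(-3) = (2*4*1)*(⅓) - 2*(-⅓) = 8*(⅓) + ⅔ = 8/3 + ⅔ = 10/3)
0*(b(0)*4) - 58 = 0*((10/3)*4) - 58 = 0*(40/3) - 58 = 0 - 58 = -58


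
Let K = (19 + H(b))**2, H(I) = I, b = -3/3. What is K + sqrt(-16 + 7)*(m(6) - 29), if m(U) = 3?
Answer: 324 - 78*I ≈ 324.0 - 78.0*I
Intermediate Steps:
b = -1 (b = -3*1/3 = -1)
K = 324 (K = (19 - 1)**2 = 18**2 = 324)
K + sqrt(-16 + 7)*(m(6) - 29) = 324 + sqrt(-16 + 7)*(3 - 29) = 324 + sqrt(-9)*(-26) = 324 + (3*I)*(-26) = 324 - 78*I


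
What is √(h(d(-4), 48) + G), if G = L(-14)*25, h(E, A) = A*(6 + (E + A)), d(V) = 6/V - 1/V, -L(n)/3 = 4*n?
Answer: 6*√187 ≈ 82.049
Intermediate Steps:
L(n) = -12*n
d(V) = 5/V
h(E, A) = A*(6 + A + E) (h(E, A) = A*(6 + (A + E)) = A*(6 + A + E))
G = 4200 (G = -12*(-14)*25 = 168*25 = 4200)
√(h(d(-4), 48) + G) = √(48*(6 + 48 + 5/(-4)) + 4200) = √(48*(6 + 48 + 5*(-¼)) + 4200) = √(48*(6 + 48 - 5/4) + 4200) = √(48*(211/4) + 4200) = √(2532 + 4200) = √6732 = 6*√187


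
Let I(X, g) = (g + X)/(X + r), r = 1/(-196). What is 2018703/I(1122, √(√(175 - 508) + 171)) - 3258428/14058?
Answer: (94547296945133/41748 - 1629214*√(171 + 3*I*√37)/7029)/(1122 + √3*√(57 + I*√37)) ≈ 1.9952e+6 - 1224.8*I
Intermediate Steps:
r = -1/196 ≈ -0.0051020
I(X, g) = (X + g)/(-1/196 + X) (I(X, g) = (g + X)/(X - 1/196) = (X + g)/(-1/196 + X))
2018703/I(1122, √(√(175 - 508) + 171)) - 3258428/14058 = 2018703/((196*(1122 + √(√(175 - 508) + 171))/(-1 + 196*1122))) - 3258428/14058 = 2018703/((196*(1122 + √(√(-333) + 171))/(-1 + 219912))) - 3258428*1/14058 = 2018703/((196*(1122 + √(3*I*√37 + 171))/219911)) - 1629214/7029 = 2018703/((196*(1/219911)*(1122 + √(171 + 3*I*√37)))) - 1629214/7029 = 2018703/(219912/219911 + 196*√(171 + 3*I*√37)/219911) - 1629214/7029 = -1629214/7029 + 2018703/(219912/219911 + 196*√(171 + 3*I*√37)/219911)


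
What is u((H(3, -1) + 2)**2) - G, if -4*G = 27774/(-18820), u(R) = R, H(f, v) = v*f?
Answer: 23753/37640 ≈ 0.63106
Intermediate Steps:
H(f, v) = f*v
G = 13887/37640 (G = -13887/(2*(-18820)) = -13887*(-1)/(2*18820) = -1/4*(-13887/9410) = 13887/37640 ≈ 0.36894)
u((H(3, -1) + 2)**2) - G = (3*(-1) + 2)**2 - 1*13887/37640 = (-3 + 2)**2 - 13887/37640 = (-1)**2 - 13887/37640 = 1 - 13887/37640 = 23753/37640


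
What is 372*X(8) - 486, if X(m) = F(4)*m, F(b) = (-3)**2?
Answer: 26298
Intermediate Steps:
F(b) = 9
X(m) = 9*m
372*X(8) - 486 = 372*(9*8) - 486 = 372*72 - 486 = 26784 - 486 = 26298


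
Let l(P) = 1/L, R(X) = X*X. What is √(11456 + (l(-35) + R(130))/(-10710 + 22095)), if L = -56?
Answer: √129368605871890/106260 ≈ 107.04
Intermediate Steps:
R(X) = X²
l(P) = -1/56 (l(P) = 1/(-56) = -1/56)
√(11456 + (l(-35) + R(130))/(-10710 + 22095)) = √(11456 + (-1/56 + 130²)/(-10710 + 22095)) = √(11456 + (-1/56 + 16900)/11385) = √(11456 + (946399/56)*(1/11385)) = √(11456 + 946399/637560) = √(7304833759/637560) = √129368605871890/106260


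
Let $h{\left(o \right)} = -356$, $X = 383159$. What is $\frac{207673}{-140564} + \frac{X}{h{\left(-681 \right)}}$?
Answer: $- \frac{3370768329}{3127549} \approx -1077.8$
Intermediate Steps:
$\frac{207673}{-140564} + \frac{X}{h{\left(-681 \right)}} = \frac{207673}{-140564} + \frac{383159}{-356} = 207673 \left(- \frac{1}{140564}\right) + 383159 \left(- \frac{1}{356}\right) = - \frac{207673}{140564} - \frac{383159}{356} = - \frac{3370768329}{3127549}$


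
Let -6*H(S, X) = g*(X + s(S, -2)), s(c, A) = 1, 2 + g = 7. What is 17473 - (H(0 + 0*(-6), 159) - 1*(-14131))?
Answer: 10426/3 ≈ 3475.3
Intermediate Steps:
g = 5 (g = -2 + 7 = 5)
H(S, X) = -⅚ - 5*X/6 (H(S, X) = -5*(X + 1)/6 = -5*(1 + X)/6 = -(5 + 5*X)/6 = -⅚ - 5*X/6)
17473 - (H(0 + 0*(-6), 159) - 1*(-14131)) = 17473 - ((-⅚ - ⅚*159) - 1*(-14131)) = 17473 - ((-⅚ - 265/2) + 14131) = 17473 - (-400/3 + 14131) = 17473 - 1*41993/3 = 17473 - 41993/3 = 10426/3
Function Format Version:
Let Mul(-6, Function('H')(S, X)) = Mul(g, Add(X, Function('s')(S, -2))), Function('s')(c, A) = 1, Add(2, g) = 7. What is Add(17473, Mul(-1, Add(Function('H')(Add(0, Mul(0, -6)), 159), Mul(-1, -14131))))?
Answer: Rational(10426, 3) ≈ 3475.3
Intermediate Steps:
g = 5 (g = Add(-2, 7) = 5)
Function('H')(S, X) = Add(Rational(-5, 6), Mul(Rational(-5, 6), X)) (Function('H')(S, X) = Mul(Rational(-1, 6), Mul(5, Add(X, 1))) = Mul(Rational(-1, 6), Mul(5, Add(1, X))) = Mul(Rational(-1, 6), Add(5, Mul(5, X))) = Add(Rational(-5, 6), Mul(Rational(-5, 6), X)))
Add(17473, Mul(-1, Add(Function('H')(Add(0, Mul(0, -6)), 159), Mul(-1, -14131)))) = Add(17473, Mul(-1, Add(Add(Rational(-5, 6), Mul(Rational(-5, 6), 159)), Mul(-1, -14131)))) = Add(17473, Mul(-1, Add(Add(Rational(-5, 6), Rational(-265, 2)), 14131))) = Add(17473, Mul(-1, Add(Rational(-400, 3), 14131))) = Add(17473, Mul(-1, Rational(41993, 3))) = Add(17473, Rational(-41993, 3)) = Rational(10426, 3)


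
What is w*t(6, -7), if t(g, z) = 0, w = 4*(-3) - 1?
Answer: 0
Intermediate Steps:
w = -13 (w = -12 - 1 = -13)
w*t(6, -7) = -13*0 = 0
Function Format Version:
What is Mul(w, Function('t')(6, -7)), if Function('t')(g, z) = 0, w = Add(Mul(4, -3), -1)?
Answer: 0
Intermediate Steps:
w = -13 (w = Add(-12, -1) = -13)
Mul(w, Function('t')(6, -7)) = Mul(-13, 0) = 0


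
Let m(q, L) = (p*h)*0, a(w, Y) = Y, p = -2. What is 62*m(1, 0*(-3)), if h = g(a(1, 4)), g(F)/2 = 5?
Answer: 0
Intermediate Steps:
g(F) = 10 (g(F) = 2*5 = 10)
h = 10
m(q, L) = 0 (m(q, L) = -2*10*0 = -20*0 = 0)
62*m(1, 0*(-3)) = 62*0 = 0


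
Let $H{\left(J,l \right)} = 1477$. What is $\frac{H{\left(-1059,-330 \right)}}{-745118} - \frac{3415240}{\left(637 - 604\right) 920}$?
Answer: $- \frac{5783640091}{51413142} \approx -112.49$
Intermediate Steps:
$\frac{H{\left(-1059,-330 \right)}}{-745118} - \frac{3415240}{\left(637 - 604\right) 920} = \frac{1477}{-745118} - \frac{3415240}{\left(637 - 604\right) 920} = 1477 \left(- \frac{1}{745118}\right) - \frac{3415240}{33 \cdot 920} = - \frac{1477}{745118} - \frac{3415240}{30360} = - \frac{1477}{745118} - \frac{85381}{759} = - \frac{5783640091}{51413142}$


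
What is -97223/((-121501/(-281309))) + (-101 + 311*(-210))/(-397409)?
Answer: -10869010929884052/48285590909 ≈ -2.2510e+5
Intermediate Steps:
-97223/((-121501/(-281309))) + (-101 + 311*(-210))/(-397409) = -97223/((-121501*(-1/281309))) + (-101 - 65310)*(-1/397409) = -97223/121501/281309 - 65411*(-1/397409) = -97223*281309/121501 + 65411/397409 = -27349704907/121501 + 65411/397409 = -10869010929884052/48285590909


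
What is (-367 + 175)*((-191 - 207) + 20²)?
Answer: -384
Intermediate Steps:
(-367 + 175)*((-191 - 207) + 20²) = -192*(-398 + 400) = -192*2 = -384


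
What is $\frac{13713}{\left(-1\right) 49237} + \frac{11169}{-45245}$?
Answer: $- \frac{1170372738}{2227728065} \approx -0.52537$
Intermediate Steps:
$\frac{13713}{\left(-1\right) 49237} + \frac{11169}{-45245} = \frac{13713}{-49237} + 11169 \left(- \frac{1}{45245}\right) = 13713 \left(- \frac{1}{49237}\right) - \frac{11169}{45245} = - \frac{13713}{49237} - \frac{11169}{45245} = - \frac{1170372738}{2227728065}$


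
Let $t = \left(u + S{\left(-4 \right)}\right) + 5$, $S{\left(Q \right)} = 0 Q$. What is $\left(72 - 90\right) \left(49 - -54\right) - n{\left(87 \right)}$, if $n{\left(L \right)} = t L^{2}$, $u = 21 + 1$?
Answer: $-206217$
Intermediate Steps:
$u = 22$
$S{\left(Q \right)} = 0$
$t = 27$ ($t = \left(22 + 0\right) + 5 = 22 + 5 = 27$)
$n{\left(L \right)} = 27 L^{2}$
$\left(72 - 90\right) \left(49 - -54\right) - n{\left(87 \right)} = \left(72 - 90\right) \left(49 - -54\right) - 27 \cdot 87^{2} = - 18 \left(49 + 54\right) - 27 \cdot 7569 = \left(-18\right) 103 - 204363 = -1854 - 204363 = -206217$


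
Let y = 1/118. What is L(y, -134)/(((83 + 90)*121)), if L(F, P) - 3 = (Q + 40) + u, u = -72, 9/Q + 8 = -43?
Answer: -496/355861 ≈ -0.0013938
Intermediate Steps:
Q = -3/17 (Q = 9/(-8 - 43) = 9/(-51) = 9*(-1/51) = -3/17 ≈ -0.17647)
y = 1/118 ≈ 0.0084746
L(F, P) = -496/17 (L(F, P) = 3 + ((-3/17 + 40) - 72) = 3 + (677/17 - 72) = 3 - 547/17 = -496/17)
L(y, -134)/(((83 + 90)*121)) = -496*1/(121*(83 + 90))/17 = -496/(17*(173*121)) = -496/17/20933 = -496/17*1/20933 = -496/355861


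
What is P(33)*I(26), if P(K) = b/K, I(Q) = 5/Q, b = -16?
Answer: -40/429 ≈ -0.093240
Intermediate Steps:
P(K) = -16/K
P(33)*I(26) = (-16/33)*(5/26) = (-16*1/33)*(5*(1/26)) = -16/33*5/26 = -40/429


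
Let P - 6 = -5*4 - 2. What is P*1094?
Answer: -17504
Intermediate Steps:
P = -16 (P = 6 + (-5*4 - 2) = 6 + (-20 - 2) = 6 - 22 = -16)
P*1094 = -16*1094 = -17504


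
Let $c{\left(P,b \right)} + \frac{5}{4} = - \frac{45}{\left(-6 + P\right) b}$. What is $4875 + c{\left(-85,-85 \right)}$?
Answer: $\frac{30158729}{6188} \approx 4873.7$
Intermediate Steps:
$c{\left(P,b \right)} = - \frac{5}{4} - \frac{45}{b \left(-6 + P\right)}$ ($c{\left(P,b \right)} = - \frac{5}{4} - \frac{45}{\left(-6 + P\right) b} = - \frac{5}{4} - \frac{45}{b \left(-6 + P\right)}$)
$4875 + c{\left(-85,-85 \right)} = 4875 + \frac{5 \left(-36 + 6 \left(-85\right) - \left(-85\right) \left(-85\right)\right)}{4 \left(-85\right) \left(-6 - 85\right)} = 4875 + \frac{5}{4} \left(- \frac{1}{85}\right) \frac{1}{-91} \left(-36 - 510 - 7225\right) = 4875 + \frac{5}{4} \left(- \frac{1}{85}\right) \left(- \frac{1}{91}\right) \left(-7771\right) = 4875 - \frac{7771}{6188} = \frac{30158729}{6188}$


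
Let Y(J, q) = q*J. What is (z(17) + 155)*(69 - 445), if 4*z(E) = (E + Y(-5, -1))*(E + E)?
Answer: -128592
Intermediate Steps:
Y(J, q) = J*q
z(E) = E*(5 + E)/2 (z(E) = ((E - 5*(-1))*(E + E))/4 = ((E + 5)*(2*E))/4 = ((5 + E)*(2*E))/4 = (2*E*(5 + E))/4 = E*(5 + E)/2)
(z(17) + 155)*(69 - 445) = ((½)*17*(5 + 17) + 155)*(69 - 445) = ((½)*17*22 + 155)*(-376) = (187 + 155)*(-376) = 342*(-376) = -128592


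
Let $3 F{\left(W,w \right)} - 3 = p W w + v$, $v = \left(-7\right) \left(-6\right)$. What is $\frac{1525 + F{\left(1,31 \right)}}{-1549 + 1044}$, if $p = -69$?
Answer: $- \frac{827}{505} \approx -1.6376$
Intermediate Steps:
$v = 42$
$F{\left(W,w \right)} = 15 - 23 W w$ ($F{\left(W,w \right)} = 1 + \frac{- 69 W w + 42}{3} = 1 + \frac{42 - 69 W w}{3} = 1 - \left(-14 + 23 W w\right) = 15 - 23 W w$)
$\frac{1525 + F{\left(1,31 \right)}}{-1549 + 1044} = \frac{1525 + \left(15 - 23 \cdot 31\right)}{-1549 + 1044} = \frac{1525 + \left(15 - 713\right)}{-505} = \left(1525 - 698\right) \left(- \frac{1}{505}\right) = 827 \left(- \frac{1}{505}\right) = - \frac{827}{505}$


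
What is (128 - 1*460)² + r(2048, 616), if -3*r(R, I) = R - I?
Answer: 329240/3 ≈ 1.0975e+5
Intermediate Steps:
r(R, I) = -R/3 + I/3 (r(R, I) = -(R - I)/3 = -R/3 + I/3)
(128 - 1*460)² + r(2048, 616) = (128 - 1*460)² + (-⅓*2048 + (⅓)*616) = (128 - 460)² + (-2048/3 + 616/3) = (-332)² - 1432/3 = 110224 - 1432/3 = 329240/3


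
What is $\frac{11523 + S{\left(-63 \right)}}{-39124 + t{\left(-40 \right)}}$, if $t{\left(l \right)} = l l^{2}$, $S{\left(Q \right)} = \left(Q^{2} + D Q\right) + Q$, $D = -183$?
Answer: $- \frac{13479}{51562} \approx -0.26141$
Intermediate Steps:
$S{\left(Q \right)} = Q^{2} - 182 Q$ ($S{\left(Q \right)} = \left(Q^{2} - 183 Q\right) + Q = Q^{2} - 182 Q$)
$t{\left(l \right)} = l^{3}$
$\frac{11523 + S{\left(-63 \right)}}{-39124 + t{\left(-40 \right)}} = \frac{11523 - 63 \left(-182 - 63\right)}{-39124 + \left(-40\right)^{3}} = \frac{11523 - -15435}{-39124 - 64000} = \frac{11523 + 15435}{-103124} = 26958 \left(- \frac{1}{103124}\right) = - \frac{13479}{51562}$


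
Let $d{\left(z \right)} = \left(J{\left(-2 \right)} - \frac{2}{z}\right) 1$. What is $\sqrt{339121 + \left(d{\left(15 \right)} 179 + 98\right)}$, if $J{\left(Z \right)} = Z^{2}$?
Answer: $\frac{\sqrt{76480005}}{15} \approx 583.02$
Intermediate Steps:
$d{\left(z \right)} = 4 - \frac{2}{z}$ ($d{\left(z \right)} = \left(\left(-2\right)^{2} - \frac{2}{z}\right) 1 = \left(4 - \frac{2}{z}\right) 1 = 4 - \frac{2}{z}$)
$\sqrt{339121 + \left(d{\left(15 \right)} 179 + 98\right)} = \sqrt{339121 + \left(\left(4 - \frac{2}{15}\right) 179 + 98\right)} = \sqrt{339121 + \left(\frac{58}{15} \cdot 179 + 98\right)} = \sqrt{339121 + \left(\frac{10382}{15} + 98\right)} = \sqrt{339121 + \frac{11852}{15}} = \sqrt{\frac{5098667}{15}} = \frac{\sqrt{76480005}}{15}$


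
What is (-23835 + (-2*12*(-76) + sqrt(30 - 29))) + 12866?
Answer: -9144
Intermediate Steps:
(-23835 + (-2*12*(-76) + sqrt(30 - 29))) + 12866 = (-23835 + (-24*(-76) + sqrt(1))) + 12866 = (-23835 + (1824 + 1)) + 12866 = (-23835 + 1825) + 12866 = -22010 + 12866 = -9144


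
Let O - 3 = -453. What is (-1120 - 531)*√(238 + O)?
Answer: -3302*I*√53 ≈ -24039.0*I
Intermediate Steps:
O = -450 (O = 3 - 453 = -450)
(-1120 - 531)*√(238 + O) = (-1120 - 531)*√(238 - 450) = -3302*I*√53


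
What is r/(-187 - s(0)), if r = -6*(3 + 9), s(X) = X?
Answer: 72/187 ≈ 0.38503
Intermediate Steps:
r = -72 (r = -6*12 = -72)
r/(-187 - s(0)) = -72/(-187 - 1*0) = -72/(-187 + 0) = -72/(-187) = -72*(-1/187) = 72/187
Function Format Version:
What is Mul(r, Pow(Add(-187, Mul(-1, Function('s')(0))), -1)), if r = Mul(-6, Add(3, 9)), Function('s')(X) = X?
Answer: Rational(72, 187) ≈ 0.38503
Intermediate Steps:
r = -72 (r = Mul(-6, 12) = -72)
Mul(r, Pow(Add(-187, Mul(-1, Function('s')(0))), -1)) = Mul(-72, Pow(Add(-187, Mul(-1, 0)), -1)) = Mul(-72, Pow(Add(-187, 0), -1)) = Mul(-72, Pow(-187, -1)) = Mul(-72, Rational(-1, 187)) = Rational(72, 187)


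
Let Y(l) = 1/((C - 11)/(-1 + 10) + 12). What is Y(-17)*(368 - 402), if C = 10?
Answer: -306/107 ≈ -2.8598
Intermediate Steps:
Y(l) = 9/107 (Y(l) = 1/((10 - 11)/(-1 + 10) + 12) = 1/(-1/9 + 12) = 1/(107/9) = 9/107)
Y(-17)*(368 - 402) = 9*(368 - 402)/107 = (9/107)*(-34) = -306/107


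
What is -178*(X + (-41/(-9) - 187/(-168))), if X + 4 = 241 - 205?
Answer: -1689665/252 ≈ -6705.0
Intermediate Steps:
X = 32 (X = -4 + (241 - 205) = -4 + 36 = 32)
-178*(X + (-41/(-9) - 187/(-168))) = -178*(32 + (-41/(-9) - 187/(-168))) = -178*(32 + (-41*(-1/9) - 187*(-1/168))) = -178*(32 + (41/9 + 187/168)) = -178*(32 + 2857/504) = -178*18985/504 = -1689665/252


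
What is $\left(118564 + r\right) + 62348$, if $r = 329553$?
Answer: $510465$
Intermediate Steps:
$\left(118564 + r\right) + 62348 = \left(118564 + 329553\right) + 62348 = 448117 + 62348 = 510465$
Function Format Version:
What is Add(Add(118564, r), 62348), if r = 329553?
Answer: 510465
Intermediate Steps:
Add(Add(118564, r), 62348) = Add(Add(118564, 329553), 62348) = Add(448117, 62348) = 510465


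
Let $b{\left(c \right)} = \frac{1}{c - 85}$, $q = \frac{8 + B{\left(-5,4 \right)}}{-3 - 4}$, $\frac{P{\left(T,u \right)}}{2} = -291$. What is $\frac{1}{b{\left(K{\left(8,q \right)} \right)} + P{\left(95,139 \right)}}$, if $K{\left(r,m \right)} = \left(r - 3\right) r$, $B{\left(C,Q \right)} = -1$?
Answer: $- \frac{45}{26191} \approx -0.0017181$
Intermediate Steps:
$P{\left(T,u \right)} = -582$ ($P{\left(T,u \right)} = 2 \left(-291\right) = -582$)
$q = -1$ ($q = \frac{8 - 1}{-3 - 4} = \frac{7}{-7} = 7 \left(- \frac{1}{7}\right) = -1$)
$K{\left(r,m \right)} = r \left(-3 + r\right)$ ($K{\left(r,m \right)} = \left(-3 + r\right) r = r \left(-3 + r\right)$)
$b{\left(c \right)} = \frac{1}{-85 + c}$
$\frac{1}{b{\left(K{\left(8,q \right)} \right)} + P{\left(95,139 \right)}} = \frac{1}{\frac{1}{-85 + 8 \left(-3 + 8\right)} - 582} = \frac{1}{\frac{1}{-85 + 8 \cdot 5} - 582} = \frac{1}{\frac{1}{-85 + 40} - 582} = \frac{1}{\frac{1}{-45} - 582} = \frac{1}{- \frac{1}{45} - 582} = \frac{1}{- \frac{26191}{45}} = - \frac{45}{26191}$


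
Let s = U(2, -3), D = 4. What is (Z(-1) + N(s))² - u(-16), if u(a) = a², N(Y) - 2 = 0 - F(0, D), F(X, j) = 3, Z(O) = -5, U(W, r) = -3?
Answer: -220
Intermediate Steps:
s = -3
N(Y) = -1 (N(Y) = 2 + (0 - 1*3) = 2 + (0 - 3) = 2 - 3 = -1)
(Z(-1) + N(s))² - u(-16) = (-5 - 1)² - 1*(-16)² = (-6)² - 1*256 = 36 - 256 = -220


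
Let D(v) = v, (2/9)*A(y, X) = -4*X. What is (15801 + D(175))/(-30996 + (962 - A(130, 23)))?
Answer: -3994/7405 ≈ -0.53937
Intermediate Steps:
A(y, X) = -18*X (A(y, X) = 9*(-4*X)/2 = -18*X)
(15801 + D(175))/(-30996 + (962 - A(130, 23))) = (15801 + 175)/(-30996 + (962 - (-18)*23)) = 15976/(-30996 + (962 - 1*(-414))) = 15976/(-30996 + (962 + 414)) = 15976/(-30996 + 1376) = 15976/(-29620) = 15976*(-1/29620) = -3994/7405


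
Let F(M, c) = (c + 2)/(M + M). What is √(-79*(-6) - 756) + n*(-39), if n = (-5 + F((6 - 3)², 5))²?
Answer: -89557/108 + I*√282 ≈ -829.23 + 16.793*I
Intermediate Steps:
F(M, c) = (2 + c)/(2*M) (F(M, c) = (2 + c)/((2*M)) = (2 + c)*(1/(2*M)) = (2 + c)/(2*M))
n = 6889/324 (n = (-5 + (2 + 5)/(2*((6 - 3)²)))² = (-5 + (½)*7/3²)² = (-5 + (½)*7/9)² = (-5 + (½)*(⅑)*7)² = (-5 + 7/18)² = (-83/18)² = 6889/324 ≈ 21.262)
√(-79*(-6) - 756) + n*(-39) = √(-79*(-6) - 756) + (6889/324)*(-39) = √(474 - 756) - 89557/108 = √(-282) - 89557/108 = I*√282 - 89557/108 = -89557/108 + I*√282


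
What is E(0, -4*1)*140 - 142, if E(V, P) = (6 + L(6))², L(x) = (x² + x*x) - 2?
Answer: 808498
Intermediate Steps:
L(x) = -2 + 2*x² (L(x) = (x² + x²) - 2 = 2*x² - 2 = -2 + 2*x²)
E(V, P) = 5776 (E(V, P) = (6 + (-2 + 2*6²))² = (6 + (-2 + 2*36))² = (6 + (-2 + 72))² = (6 + 70)² = 76² = 5776)
E(0, -4*1)*140 - 142 = 5776*140 - 142 = 808640 - 142 = 808498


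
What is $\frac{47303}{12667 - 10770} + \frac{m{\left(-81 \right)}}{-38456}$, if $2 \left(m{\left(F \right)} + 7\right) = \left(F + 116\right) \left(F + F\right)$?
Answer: $\frac{912237721}{36475516} \approx 25.01$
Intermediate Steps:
$m{\left(F \right)} = -7 + F \left(116 + F\right)$ ($m{\left(F \right)} = -7 + \frac{\left(F + 116\right) \left(F + F\right)}{2} = -7 + \frac{\left(116 + F\right) 2 F}{2} = -7 + \frac{2 F \left(116 + F\right)}{2} = -7 + F \left(116 + F\right)$)
$\frac{47303}{12667 - 10770} + \frac{m{\left(-81 \right)}}{-38456} = \frac{47303}{12667 - 10770} + \frac{-7 + \left(-81\right)^{2} + 116 \left(-81\right)}{-38456} = \frac{47303}{12667 - 10770} + \left(-7 + 6561 - 9396\right) \left(- \frac{1}{38456}\right) = \frac{47303}{1897} - - \frac{1421}{19228} = 47303 \cdot \frac{1}{1897} + \frac{1421}{19228} = \frac{47303}{1897} + \frac{1421}{19228} = \frac{912237721}{36475516}$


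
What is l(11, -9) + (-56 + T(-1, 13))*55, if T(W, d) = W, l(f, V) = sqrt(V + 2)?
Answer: -3135 + I*sqrt(7) ≈ -3135.0 + 2.6458*I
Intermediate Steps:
l(f, V) = sqrt(2 + V)
l(11, -9) + (-56 + T(-1, 13))*55 = sqrt(2 - 9) + (-56 - 1)*55 = sqrt(-7) - 57*55 = I*sqrt(7) - 3135 = -3135 + I*sqrt(7)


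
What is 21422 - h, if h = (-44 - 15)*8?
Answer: 21894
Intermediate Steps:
h = -472 (h = -59*8 = -472)
21422 - h = 21422 - 1*(-472) = 21422 + 472 = 21894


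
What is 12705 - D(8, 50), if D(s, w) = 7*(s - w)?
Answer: 12999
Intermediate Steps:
D(s, w) = -7*w + 7*s
12705 - D(8, 50) = 12705 - (-7*50 + 7*8) = 12705 - (-350 + 56) = 12705 - 1*(-294) = 12705 + 294 = 12999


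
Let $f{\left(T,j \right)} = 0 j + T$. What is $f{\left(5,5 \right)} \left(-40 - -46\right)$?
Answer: $30$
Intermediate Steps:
$f{\left(T,j \right)} = T$ ($f{\left(T,j \right)} = 0 + T = T$)
$f{\left(5,5 \right)} \left(-40 - -46\right) = 5 \left(-40 - -46\right) = 5 \left(-40 + 46\right) = 5 \cdot 6 = 30$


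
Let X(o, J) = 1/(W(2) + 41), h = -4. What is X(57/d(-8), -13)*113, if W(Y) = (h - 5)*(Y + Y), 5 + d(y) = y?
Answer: 113/5 ≈ 22.600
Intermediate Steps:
d(y) = -5 + y
W(Y) = -18*Y (W(Y) = (-4 - 5)*(Y + Y) = -18*Y)
X(o, J) = 1/5 (X(o, J) = 1/(-18*2 + 41) = 1/(-36 + 41) = 1/5)
X(57/d(-8), -13)*113 = (1/5)*113 = 113/5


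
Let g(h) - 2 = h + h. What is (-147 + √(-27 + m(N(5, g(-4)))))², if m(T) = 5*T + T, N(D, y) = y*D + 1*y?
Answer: 21366 - 2646*I*√3 ≈ 21366.0 - 4583.0*I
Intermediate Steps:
g(h) = 2 + 2*h (g(h) = 2 + (h + h) = 2 + 2*h)
N(D, y) = y + D*y (N(D, y) = D*y + y = y + D*y)
m(T) = 6*T
(-147 + √(-27 + m(N(5, g(-4)))))² = (-147 + √(-27 + 6*((2 + 2*(-4))*(1 + 5))))² = (-147 + √(-27 + 6*((2 - 8)*6)))² = (-147 + √(-27 + 6*(-6*6)))² = (-147 + √(-27 + 6*(-36)))² = (-147 + √(-27 - 216))² = (-147 + √(-243))² = (-147 + 9*I*√3)²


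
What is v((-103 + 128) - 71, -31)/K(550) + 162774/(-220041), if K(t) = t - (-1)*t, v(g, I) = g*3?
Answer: -11634281/13446950 ≈ -0.86520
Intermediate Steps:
v(g, I) = 3*g
K(t) = 2*t (K(t) = t + t = 2*t)
v((-103 + 128) - 71, -31)/K(550) + 162774/(-220041) = (3*((-103 + 128) - 71))/((2*550)) + 162774/(-220041) = (3*(25 - 71))/1100 + 162774*(-1/220041) = (3*(-46))*(1/1100) - 18086/24449 = -138*1/1100 - 18086/24449 = -69/550 - 18086/24449 = -11634281/13446950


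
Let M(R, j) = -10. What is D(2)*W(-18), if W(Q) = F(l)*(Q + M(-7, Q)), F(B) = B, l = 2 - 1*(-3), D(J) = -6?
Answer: 840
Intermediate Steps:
l = 5 (l = 2 + 3 = 5)
W(Q) = -50 + 5*Q (W(Q) = 5*(Q - 10) = 5*(-10 + Q) = -50 + 5*Q)
D(2)*W(-18) = -6*(-50 + 5*(-18)) = -6*(-50 - 90) = -6*(-140) = 840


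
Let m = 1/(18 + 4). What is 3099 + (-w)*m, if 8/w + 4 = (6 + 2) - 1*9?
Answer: 170449/55 ≈ 3099.1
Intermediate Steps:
m = 1/22 ≈ 0.045455
w = -8/5 (w = 8/(-4 + ((6 + 2) - 1*9)) = 8/(-4 + (8 - 9)) = 8/(-4 - 1) = 8/(-5) = 8*(-1/5) = -8/5 ≈ -1.6000)
3099 + (-w)*m = 3099 - 1*(-8/5)*(1/22) = 3099 + (8/5)*(1/22) = 3099 + 4/55 = 170449/55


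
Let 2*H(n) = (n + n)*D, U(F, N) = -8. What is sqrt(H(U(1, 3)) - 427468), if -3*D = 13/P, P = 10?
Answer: 8*I*sqrt(1502805)/15 ≈ 653.81*I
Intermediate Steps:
D = -13/30 (D = -13/(3*10) = -1/3*13/10 = -13/30 ≈ -0.43333)
H(n) = -13*n/30 (H(n) = ((n + n)*(-13/30))/2 = ((2*n)*(-13/30))/2 = (-13*n/15)/2 = -13*n/30)
sqrt(H(U(1, 3)) - 427468) = sqrt(-13/30*(-8) - 427468) = sqrt(52/15 - 427468) = sqrt(-6411968/15) = 8*I*sqrt(1502805)/15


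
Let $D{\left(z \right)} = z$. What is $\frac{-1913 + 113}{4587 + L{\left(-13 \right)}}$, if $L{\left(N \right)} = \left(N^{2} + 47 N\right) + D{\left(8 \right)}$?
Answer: $- \frac{1800}{4153} \approx -0.43342$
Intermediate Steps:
$L{\left(N \right)} = 8 + N^{2} + 47 N$ ($L{\left(N \right)} = \left(N^{2} + 47 N\right) + 8 = 8 + N^{2} + 47 N$)
$\frac{-1913 + 113}{4587 + L{\left(-13 \right)}} = \frac{-1913 + 113}{4587 + \left(8 + \left(-13\right)^{2} + 47 \left(-13\right)\right)} = - \frac{1800}{4587 + \left(8 + 169 - 611\right)} = - \frac{1800}{4587 - 434} = - \frac{1800}{4153}$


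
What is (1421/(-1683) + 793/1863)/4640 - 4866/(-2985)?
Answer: 16386238436/10052533755 ≈ 1.6301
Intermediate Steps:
(1421/(-1683) + 793/1863)/4640 - 4866/(-2985) = (1421*(-1/1683) + 793*(1/1863))*(1/4640) - 4866*(-1/2985) = (-1421/1683 + 793/1863)*(1/4640) + 1622/995 = -145856/348381*1/4640 + 1622/995 = -4558/50515245 + 1622/995 = 16386238436/10052533755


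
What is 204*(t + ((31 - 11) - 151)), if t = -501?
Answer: -128928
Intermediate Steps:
204*(t + ((31 - 11) - 151)) = 204*(-501 + ((31 - 11) - 151)) = 204*(-501 + (20 - 151)) = 204*(-501 - 131) = 204*(-632) = -128928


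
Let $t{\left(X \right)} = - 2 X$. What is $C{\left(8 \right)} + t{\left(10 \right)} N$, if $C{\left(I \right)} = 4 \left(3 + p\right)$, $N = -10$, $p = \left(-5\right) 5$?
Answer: $112$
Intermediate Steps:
$p = -25$
$C{\left(I \right)} = -88$ ($C{\left(I \right)} = 4 \left(3 - 25\right) = 4 \left(-22\right) = -88$)
$C{\left(8 \right)} + t{\left(10 \right)} N = -88 + \left(-2\right) 10 \left(-10\right) = -88 - -200 = -88 + 200 = 112$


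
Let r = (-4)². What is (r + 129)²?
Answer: 21025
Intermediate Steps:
r = 16
(r + 129)² = (16 + 129)² = 145² = 21025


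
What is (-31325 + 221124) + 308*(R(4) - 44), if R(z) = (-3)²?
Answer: 179019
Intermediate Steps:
R(z) = 9
(-31325 + 221124) + 308*(R(4) - 44) = (-31325 + 221124) + 308*(9 - 44) = 189799 + 308*(-35) = 189799 - 10780 = 179019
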